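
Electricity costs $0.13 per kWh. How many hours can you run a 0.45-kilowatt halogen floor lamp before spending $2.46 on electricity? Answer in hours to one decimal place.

Energy available = $2.46 ÷ $0.13/kWh = 18.9231 kWh
Hours = 18.9231 kWh ÷ 0.45 kW = 42.1 h

42.1 h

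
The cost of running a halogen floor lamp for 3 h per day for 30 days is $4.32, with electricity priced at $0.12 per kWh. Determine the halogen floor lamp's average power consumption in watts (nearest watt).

400 W

Energy = $4.32 ÷ $0.12/kWh = 36 kWh
Runtime = 3 h/day × 30 days = 90 h
Power = 36 kWh ÷ 90 h = 0.4 kW = 400 W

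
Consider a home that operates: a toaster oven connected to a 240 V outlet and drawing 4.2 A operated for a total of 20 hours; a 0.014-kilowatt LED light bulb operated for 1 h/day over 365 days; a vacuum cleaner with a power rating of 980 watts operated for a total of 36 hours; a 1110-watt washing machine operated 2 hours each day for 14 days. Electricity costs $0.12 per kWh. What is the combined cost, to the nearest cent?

toaster oven: Power = 4.2 A × 240 V = 1008 W = 1.008 kW
toaster oven: 1.008 kW × 20 h = 20.16 kWh
LED light bulb: Runtime = 1 h/day × 365 days = 365 h
LED light bulb: 0.014 kW × 365 h = 5.11 kWh
vacuum cleaner: 0.98 kW × 36 h = 35.28 kWh
washing machine: Runtime = 2 h/day × 14 days = 28 h
washing machine: 1.11 kW × 28 h = 31.08 kWh
Total energy = 91.63 kWh
Cost = 91.63 × $0.12 = $11.00

$11.00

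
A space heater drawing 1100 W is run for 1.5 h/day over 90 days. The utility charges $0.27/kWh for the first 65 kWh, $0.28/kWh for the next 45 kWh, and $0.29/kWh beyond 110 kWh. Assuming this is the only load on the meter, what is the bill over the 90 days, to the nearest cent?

Runtime = 1.5 h/day × 90 days = 135 h
Energy = 1.1 kW × 135 h = 148.5 kWh
Tier 1 (0–65 kWh): 65 × $0.27 = $17.55
Tier 2 (65–110 kWh): 45 × $0.28 = $12.6
Above 110 kWh: 38.5 × $0.29 = $11.165
Bill = $41.32

$41.32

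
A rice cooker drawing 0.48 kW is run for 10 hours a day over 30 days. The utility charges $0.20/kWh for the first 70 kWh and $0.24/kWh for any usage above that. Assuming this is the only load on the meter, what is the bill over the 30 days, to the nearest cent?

$31.76

Runtime = 10 h/day × 30 days = 300 h
Energy = 0.48 kW × 300 h = 144 kWh
Tier 1 (0–70 kWh): 70 × $0.20 = $14
Above 70 kWh: 74 × $0.24 = $17.76
Bill = $31.76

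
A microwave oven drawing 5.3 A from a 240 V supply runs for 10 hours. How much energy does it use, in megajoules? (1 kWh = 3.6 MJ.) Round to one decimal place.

Power = 5.3 A × 240 V = 1272 W = 1.272 kW
Energy = 1.272 kW × 10 h = 12.72 kWh
= 12.72 × 3.6 MJ = 45.8 MJ

45.8 MJ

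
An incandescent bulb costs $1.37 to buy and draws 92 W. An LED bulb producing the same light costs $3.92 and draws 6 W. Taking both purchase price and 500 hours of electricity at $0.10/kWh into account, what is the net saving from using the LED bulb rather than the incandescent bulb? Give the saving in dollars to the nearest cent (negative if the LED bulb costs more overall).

$1.75

incandescent bulb: $1.37 + (92/1000) kW × 500 h × $0.10 = $1.37 + $4.6 = $5.97
LED bulb: $3.92 + (6/1000) kW × 500 h × $0.10 = $3.92 + $0.3 = $4.22
Saving = $5.97 − $4.22 = $1.75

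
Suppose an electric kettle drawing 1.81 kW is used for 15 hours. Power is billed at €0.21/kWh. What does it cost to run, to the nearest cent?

Energy = 1.81 kW × 15 h = 27.15 kWh
Cost = 27.15 kWh × €0.21/kWh = €5.70

€5.70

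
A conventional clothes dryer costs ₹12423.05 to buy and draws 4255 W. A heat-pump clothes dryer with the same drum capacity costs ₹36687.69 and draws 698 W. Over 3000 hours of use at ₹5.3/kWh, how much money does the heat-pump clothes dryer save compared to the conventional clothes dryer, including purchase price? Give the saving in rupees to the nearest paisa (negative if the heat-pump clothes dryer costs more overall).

conventional clothes dryer: ₹12423.05 + (4255/1000) kW × 3000 h × ₹5.3 = ₹12423.05 + ₹67654.5 = ₹80077.55
heat-pump clothes dryer: ₹36687.69 + (698/1000) kW × 3000 h × ₹5.3 = ₹36687.69 + ₹11098.2 = ₹47785.89
Saving = ₹80077.55 − ₹47785.89 = ₹32291.66

₹32291.66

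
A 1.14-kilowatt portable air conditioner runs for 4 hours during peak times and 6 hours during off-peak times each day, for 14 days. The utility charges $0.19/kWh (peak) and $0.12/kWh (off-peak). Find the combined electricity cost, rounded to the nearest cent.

Peak energy = 1.14 kW × 4 h × 14 = 63.84 kWh
Off-peak energy = 1.14 kW × 6 h × 14 = 95.76 kWh
Cost = 63.84 × $0.19 + 95.76 × $0.12 = $12.1296 + $11.4912 = $23.62

$23.62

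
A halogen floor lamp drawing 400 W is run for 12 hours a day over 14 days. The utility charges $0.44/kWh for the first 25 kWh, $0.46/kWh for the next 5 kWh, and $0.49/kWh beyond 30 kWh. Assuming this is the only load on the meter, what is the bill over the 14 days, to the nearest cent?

Runtime = 12 h/day × 14 days = 168 h
Energy = 0.4 kW × 168 h = 67.2 kWh
Tier 1 (0–25 kWh): 25 × $0.44 = $11
Tier 2 (25–30 kWh): 5 × $0.46 = $2.3
Above 30 kWh: 37.2 × $0.49 = $18.228
Bill = $31.53

$31.53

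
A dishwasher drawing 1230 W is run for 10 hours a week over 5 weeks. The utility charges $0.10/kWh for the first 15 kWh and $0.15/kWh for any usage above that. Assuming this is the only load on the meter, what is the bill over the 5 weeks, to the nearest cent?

Runtime = 10 h/week × 5 weeks = 50 h
Energy = 1.23 kW × 50 h = 61.5 kWh
Tier 1 (0–15 kWh): 15 × $0.10 = $1.5
Above 15 kWh: 46.5 × $0.15 = $6.975
Bill = $8.48

$8.48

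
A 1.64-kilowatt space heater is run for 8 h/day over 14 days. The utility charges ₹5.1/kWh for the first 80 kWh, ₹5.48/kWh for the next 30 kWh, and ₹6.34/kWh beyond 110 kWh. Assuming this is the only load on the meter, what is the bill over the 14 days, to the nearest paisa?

₹1039.53

Runtime = 8 h/day × 14 days = 112 h
Energy = 1.64 kW × 112 h = 183.68 kWh
Tier 1 (0–80 kWh): 80 × ₹5.1 = ₹408
Tier 2 (80–110 kWh): 30 × ₹5.48 = ₹164.4
Above 110 kWh: 73.68 × ₹6.34 = ₹467.1312
Bill = ₹1039.53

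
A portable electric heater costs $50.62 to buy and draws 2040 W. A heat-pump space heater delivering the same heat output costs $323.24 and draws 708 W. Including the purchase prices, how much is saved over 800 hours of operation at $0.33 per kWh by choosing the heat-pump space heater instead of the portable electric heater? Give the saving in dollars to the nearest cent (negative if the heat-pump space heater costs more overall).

portable electric heater: $50.62 + (2040/1000) kW × 800 h × $0.33 = $50.62 + $538.56 = $589.18
heat-pump space heater: $323.24 + (708/1000) kW × 800 h × $0.33 = $323.24 + $186.912 = $510.152
Saving = $589.18 − $510.152 = $79.028 → $79.03

$79.03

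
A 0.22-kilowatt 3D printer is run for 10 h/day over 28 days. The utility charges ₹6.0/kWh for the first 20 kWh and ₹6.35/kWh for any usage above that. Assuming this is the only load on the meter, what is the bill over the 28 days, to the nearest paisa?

Runtime = 10 h/day × 28 days = 280 h
Energy = 0.22 kW × 280 h = 61.6 kWh
Tier 1 (0–20 kWh): 20 × ₹6.0 = ₹120
Above 20 kWh: 41.6 × ₹6.35 = ₹264.16
Bill = ₹384.16

₹384.16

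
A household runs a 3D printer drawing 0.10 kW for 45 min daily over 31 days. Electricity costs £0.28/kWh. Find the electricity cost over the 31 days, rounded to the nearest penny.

£0.65

Runtime = 45 min × 31 = 1395 min = 23.25 h
Energy = 0.1 kW × 23.25 h = 2.325 kWh
Cost = 2.325 kWh × £0.28/kWh = £0.65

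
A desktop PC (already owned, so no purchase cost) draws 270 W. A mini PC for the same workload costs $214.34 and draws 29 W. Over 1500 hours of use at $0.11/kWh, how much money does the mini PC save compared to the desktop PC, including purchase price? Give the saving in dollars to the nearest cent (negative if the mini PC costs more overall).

-$174.58

desktop PC: $0.00 + (270/1000) kW × 1500 h × $0.11 = $0.00 + $44.55 = $44.55
mini PC: $214.34 + (29/1000) kW × 1500 h × $0.11 = $214.34 + $4.785 = $219.125
Saving = $44.55 − $219.125 = −$174.575 → -$174.58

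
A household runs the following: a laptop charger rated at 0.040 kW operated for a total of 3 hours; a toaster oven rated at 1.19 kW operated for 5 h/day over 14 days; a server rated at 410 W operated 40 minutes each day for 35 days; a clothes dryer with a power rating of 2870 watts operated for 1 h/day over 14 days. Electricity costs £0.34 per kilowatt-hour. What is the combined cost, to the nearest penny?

laptop charger: 0.04 kW × 3 h = 0.12 kWh
toaster oven: Runtime = 5 h/day × 14 days = 70 h
toaster oven: 1.19 kW × 70 h = 83.3 kWh
server: Runtime = 40 min × 35 = 1400 min = 23.333333… h
server: 0.41 kW × 23.333333… h = 9.566666… kWh
clothes dryer: Runtime = 1 h/day × 14 days = 14 h
clothes dryer: 2.87 kW × 14 h = 40.18 kWh
Total energy = 133.166666… kWh
Cost = 133.166666… × £0.34 = £45.28

£45.28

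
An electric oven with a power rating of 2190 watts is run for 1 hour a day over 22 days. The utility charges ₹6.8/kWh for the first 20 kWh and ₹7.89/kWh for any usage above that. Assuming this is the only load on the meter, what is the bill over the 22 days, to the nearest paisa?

Runtime = 1 h/day × 22 days = 22 h
Energy = 2.19 kW × 22 h = 48.18 kWh
Tier 1 (0–20 kWh): 20 × ₹6.8 = ₹136
Above 20 kWh: 28.18 × ₹7.89 = ₹222.3402
Bill = ₹358.34

₹358.34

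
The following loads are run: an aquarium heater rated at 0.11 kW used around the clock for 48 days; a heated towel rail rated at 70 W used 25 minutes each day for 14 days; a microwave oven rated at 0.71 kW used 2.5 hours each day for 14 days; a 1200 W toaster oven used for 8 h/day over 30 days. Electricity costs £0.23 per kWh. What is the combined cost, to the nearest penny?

£101.20

aquarium heater: Runtime = 24 h × 48 = 1152 h
aquarium heater: 0.11 kW × 1152 h = 126.72 kWh
heated towel rail: Runtime = 25 min × 14 = 350 min = 5.833333… h
heated towel rail: 0.07 kW × 5.833333… h = 0.408333… kWh
microwave oven: Runtime = 2.5 h/day × 14 days = 35 h
microwave oven: 0.71 kW × 35 h = 24.85 kWh
toaster oven: Runtime = 8 h/day × 30 days = 240 h
toaster oven: 1.2 kW × 240 h = 288 kWh
Total energy = 439.978333… kWh
Cost = 439.978333… × £0.23 = £101.20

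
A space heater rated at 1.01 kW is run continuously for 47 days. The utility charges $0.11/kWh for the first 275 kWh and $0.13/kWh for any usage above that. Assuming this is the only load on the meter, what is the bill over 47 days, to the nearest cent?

$142.61

Runtime = 24 h × 47 = 1128 h
Energy = 1.01 kW × 1128 h = 1139.28 kWh
Tier 1 (0–275 kWh): 275 × $0.11 = $30.25
Above 275 kWh: 864.28 × $0.13 = $112.3564
Bill = $142.61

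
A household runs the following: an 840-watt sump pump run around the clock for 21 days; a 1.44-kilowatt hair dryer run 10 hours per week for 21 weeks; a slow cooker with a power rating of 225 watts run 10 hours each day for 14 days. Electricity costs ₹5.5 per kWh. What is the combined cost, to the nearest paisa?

sump pump: Runtime = 24 h × 21 = 504 h
sump pump: 0.84 kW × 504 h = 423.36 kWh
hair dryer: Runtime = 10 h/week × 21 weeks = 210 h
hair dryer: 1.44 kW × 210 h = 302.4 kWh
slow cooker: Runtime = 10 h/day × 14 days = 140 h
slow cooker: 0.225 kW × 140 h = 31.5 kWh
Total energy = 757.26 kWh
Cost = 757.26 × ₹5.5 = ₹4164.93

₹4164.93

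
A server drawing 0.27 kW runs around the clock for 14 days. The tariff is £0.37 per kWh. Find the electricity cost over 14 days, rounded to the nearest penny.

£33.57

Runtime = 24 h × 14 = 336 h
Energy = 0.27 kW × 336 h = 90.72 kWh
Cost = 90.72 kWh × £0.37/kWh = £33.57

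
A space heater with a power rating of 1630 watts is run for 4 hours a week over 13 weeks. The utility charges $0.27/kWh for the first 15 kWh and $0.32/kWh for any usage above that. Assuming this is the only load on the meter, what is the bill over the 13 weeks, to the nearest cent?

Runtime = 4 h/week × 13 weeks = 52 h
Energy = 1.63 kW × 52 h = 84.76 kWh
Tier 1 (0–15 kWh): 15 × $0.27 = $4.05
Above 15 kWh: 69.76 × $0.32 = $22.3232
Bill = $26.37

$26.37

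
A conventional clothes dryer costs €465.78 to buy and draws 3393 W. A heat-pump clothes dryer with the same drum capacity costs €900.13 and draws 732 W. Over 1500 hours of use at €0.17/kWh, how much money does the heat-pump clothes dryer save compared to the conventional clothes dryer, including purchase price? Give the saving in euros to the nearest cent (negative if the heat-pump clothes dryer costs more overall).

conventional clothes dryer: €465.78 + (3393/1000) kW × 1500 h × €0.17 = €465.78 + €865.215 = €1330.995
heat-pump clothes dryer: €900.13 + (732/1000) kW × 1500 h × €0.17 = €900.13 + €186.66 = €1086.79
Saving = €1330.995 − €1086.79 = €244.205 → €244.21

€244.21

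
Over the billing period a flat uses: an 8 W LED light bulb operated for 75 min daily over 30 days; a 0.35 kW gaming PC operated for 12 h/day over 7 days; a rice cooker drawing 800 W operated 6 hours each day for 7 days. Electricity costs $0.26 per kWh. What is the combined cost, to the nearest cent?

$16.46

LED light bulb: Runtime = 75 min × 30 = 2250 min = 37.5 h
LED light bulb: 0.008 kW × 37.5 h = 0.3 kWh
gaming PC: Runtime = 12 h/day × 7 days = 84 h
gaming PC: 0.35 kW × 84 h = 29.4 kWh
rice cooker: Runtime = 6 h/day × 7 days = 42 h
rice cooker: 0.8 kW × 42 h = 33.6 kWh
Total energy = 63.3 kWh
Cost = 63.3 × $0.26 = $16.46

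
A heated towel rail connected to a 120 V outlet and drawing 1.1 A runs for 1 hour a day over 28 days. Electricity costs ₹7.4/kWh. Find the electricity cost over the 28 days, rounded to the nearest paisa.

Power = 1.1 A × 120 V = 132 W = 0.132 kW
Runtime = 1 h/day × 28 days = 28 h
Energy = 0.132 kW × 28 h = 3.696 kWh
Cost = 3.696 kWh × ₹7.4/kWh = ₹27.35

₹27.35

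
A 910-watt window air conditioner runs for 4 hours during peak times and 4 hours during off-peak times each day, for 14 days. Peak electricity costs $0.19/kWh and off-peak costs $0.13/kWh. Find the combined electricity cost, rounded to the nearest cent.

Peak energy = 0.91 kW × 4 h × 14 = 50.96 kWh
Off-peak energy = 0.91 kW × 4 h × 14 = 50.96 kWh
Cost = 50.96 × $0.19 + 50.96 × $0.13 = $9.6824 + $6.6248 = $16.31

$16.31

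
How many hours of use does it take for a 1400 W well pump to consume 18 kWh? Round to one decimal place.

Hours = 18 kWh ÷ 1.4 kW = 12.9 h

12.9 h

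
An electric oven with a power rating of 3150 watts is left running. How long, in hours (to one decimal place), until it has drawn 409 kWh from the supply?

129.8 h

Hours = 409 kWh ÷ 3.15 kW = 129.8 h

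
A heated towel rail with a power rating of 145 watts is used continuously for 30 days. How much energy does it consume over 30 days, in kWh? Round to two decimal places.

Runtime = 24 h × 30 = 720 h
Energy = 0.145 kW × 720 h = 104.4 kWh

104.40 kWh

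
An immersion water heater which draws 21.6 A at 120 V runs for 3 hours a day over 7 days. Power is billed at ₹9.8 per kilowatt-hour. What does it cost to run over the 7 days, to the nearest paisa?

Power = 21.6 A × 120 V = 2592 W = 2.592 kW
Runtime = 3 h/day × 7 days = 21 h
Energy = 2.592 kW × 21 h = 54.432 kWh
Cost = 54.432 kWh × ₹9.8/kWh = ₹533.43

₹533.43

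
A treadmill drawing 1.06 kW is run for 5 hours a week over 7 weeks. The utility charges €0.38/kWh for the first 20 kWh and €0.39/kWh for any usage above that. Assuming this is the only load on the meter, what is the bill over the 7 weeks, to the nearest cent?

Runtime = 5 h/week × 7 weeks = 35 h
Energy = 1.06 kW × 35 h = 37.1 kWh
Tier 1 (0–20 kWh): 20 × €0.38 = €7.6
Above 20 kWh: 17.1 × €0.39 = €6.669
Bill = €14.27

€14.27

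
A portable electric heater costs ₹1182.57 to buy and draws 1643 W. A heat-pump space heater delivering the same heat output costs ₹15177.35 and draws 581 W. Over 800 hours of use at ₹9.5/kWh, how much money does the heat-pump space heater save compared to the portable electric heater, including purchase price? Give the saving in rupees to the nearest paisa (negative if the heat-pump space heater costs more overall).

portable electric heater: ₹1182.57 + (1643/1000) kW × 800 h × ₹9.5 = ₹1182.57 + ₹12486.8 = ₹13669.37
heat-pump space heater: ₹15177.35 + (581/1000) kW × 800 h × ₹9.5 = ₹15177.35 + ₹4415.6 = ₹19592.95
Saving = ₹13669.37 − ₹19592.95 = −₹5923.58

-₹5923.58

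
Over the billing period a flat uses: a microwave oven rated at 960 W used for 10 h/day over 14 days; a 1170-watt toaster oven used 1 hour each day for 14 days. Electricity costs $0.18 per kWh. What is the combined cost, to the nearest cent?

microwave oven: Runtime = 10 h/day × 14 days = 140 h
microwave oven: 0.96 kW × 140 h = 134.4 kWh
toaster oven: Runtime = 1 h/day × 14 days = 14 h
toaster oven: 1.17 kW × 14 h = 16.38 kWh
Total energy = 150.78 kWh
Cost = 150.78 × $0.18 = $27.14

$27.14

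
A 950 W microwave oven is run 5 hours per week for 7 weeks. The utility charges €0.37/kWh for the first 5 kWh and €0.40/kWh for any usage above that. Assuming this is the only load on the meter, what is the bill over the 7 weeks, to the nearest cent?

€13.15

Runtime = 5 h/week × 7 weeks = 35 h
Energy = 0.95 kW × 35 h = 33.25 kWh
Tier 1 (0–5 kWh): 5 × €0.37 = €1.85
Above 5 kWh: 28.25 × €0.40 = €11.3
Bill = €13.15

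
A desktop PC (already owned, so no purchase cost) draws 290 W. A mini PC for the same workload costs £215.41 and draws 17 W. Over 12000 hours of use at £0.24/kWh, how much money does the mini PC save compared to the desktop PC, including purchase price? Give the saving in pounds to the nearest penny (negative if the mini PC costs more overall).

£570.83

desktop PC: £0.00 + (290/1000) kW × 12000 h × £0.24 = £0.00 + £835.2 = £835.2
mini PC: £215.41 + (17/1000) kW × 12000 h × £0.24 = £215.41 + £48.96 = £264.37
Saving = £835.2 − £264.37 = £570.83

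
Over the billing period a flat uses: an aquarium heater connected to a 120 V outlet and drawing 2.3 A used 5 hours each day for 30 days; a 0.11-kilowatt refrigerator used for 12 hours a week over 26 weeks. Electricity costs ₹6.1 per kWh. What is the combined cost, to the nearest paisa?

aquarium heater: Power = 2.3 A × 120 V = 276 W = 0.276 kW
aquarium heater: Runtime = 5 h/day × 30 days = 150 h
aquarium heater: 0.276 kW × 150 h = 41.4 kWh
refrigerator: Runtime = 12 h/week × 26 weeks = 312 h
refrigerator: 0.11 kW × 312 h = 34.32 kWh
Total energy = 75.72 kWh
Cost = 75.72 × ₹6.1 = ₹461.89

₹461.89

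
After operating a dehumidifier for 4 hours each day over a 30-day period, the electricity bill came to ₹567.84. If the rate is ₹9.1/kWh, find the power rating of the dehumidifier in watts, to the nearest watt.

520 W

Energy = ₹567.84 ÷ ₹9.1/kWh = 62.4 kWh
Runtime = 4 h/day × 30 days = 120 h
Power = 62.4 kWh ÷ 120 h = 0.52 kW = 520 W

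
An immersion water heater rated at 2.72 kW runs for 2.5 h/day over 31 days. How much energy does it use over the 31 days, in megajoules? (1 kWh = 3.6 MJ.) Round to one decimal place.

758.9 MJ

Runtime = 2.5 h/day × 31 days = 77.5 h
Energy = 2.72 kW × 77.5 h = 210.8 kWh
= 210.8 × 3.6 MJ = 758.9 MJ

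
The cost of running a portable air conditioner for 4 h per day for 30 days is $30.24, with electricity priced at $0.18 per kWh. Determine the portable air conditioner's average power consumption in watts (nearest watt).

1400 W

Energy = $30.24 ÷ $0.18/kWh = 168 kWh
Runtime = 4 h/day × 30 days = 120 h
Power = 168 kWh ÷ 120 h = 1.4 kW = 1400 W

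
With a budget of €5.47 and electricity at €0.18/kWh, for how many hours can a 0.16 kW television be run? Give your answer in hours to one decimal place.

Energy available = €5.47 ÷ €0.18/kWh = 30.3889 kWh
Hours = 30.3889 kWh ÷ 0.16 kW = 189.9 h

189.9 h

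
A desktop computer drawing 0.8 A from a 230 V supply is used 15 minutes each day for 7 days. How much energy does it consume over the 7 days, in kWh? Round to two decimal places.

0.32 kWh

Power = 0.8 A × 230 V = 184 W = 0.184 kW
Runtime = 15 min × 7 = 105 min = 1.75 h
Energy = 0.184 kW × 1.75 h = 0.322 kWh ≈ 0.32 kWh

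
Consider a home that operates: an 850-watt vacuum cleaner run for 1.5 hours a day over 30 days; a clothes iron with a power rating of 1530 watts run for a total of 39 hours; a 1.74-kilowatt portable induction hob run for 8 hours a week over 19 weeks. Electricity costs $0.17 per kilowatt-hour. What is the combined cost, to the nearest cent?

vacuum cleaner: Runtime = 1.5 h/day × 30 days = 45 h
vacuum cleaner: 0.85 kW × 45 h = 38.25 kWh
clothes iron: 1.53 kW × 39 h = 59.67 kWh
portable induction hob: Runtime = 8 h/week × 19 weeks = 152 h
portable induction hob: 1.74 kW × 152 h = 264.48 kWh
Total energy = 362.4 kWh
Cost = 362.4 × $0.17 = $61.61

$61.61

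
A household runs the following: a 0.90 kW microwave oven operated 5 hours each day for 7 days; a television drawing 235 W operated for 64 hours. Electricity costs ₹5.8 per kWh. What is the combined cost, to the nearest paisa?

₹269.93

microwave oven: Runtime = 5 h/day × 7 days = 35 h
microwave oven: 0.9 kW × 35 h = 31.5 kWh
television: 0.235 kW × 64 h = 15.04 kWh
Total energy = 46.54 kWh
Cost = 46.54 × ₹5.8 = ₹269.93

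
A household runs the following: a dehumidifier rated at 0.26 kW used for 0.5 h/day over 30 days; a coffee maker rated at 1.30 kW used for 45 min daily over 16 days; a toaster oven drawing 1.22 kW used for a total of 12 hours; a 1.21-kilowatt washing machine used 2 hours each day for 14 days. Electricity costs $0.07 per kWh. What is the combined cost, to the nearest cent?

$4.76

dehumidifier: Runtime = 0.5 h/day × 30 days = 15 h
dehumidifier: 0.26 kW × 15 h = 3.9 kWh
coffee maker: Runtime = 45 min × 16 = 720 min = 12 h
coffee maker: 1.3 kW × 12 h = 15.6 kWh
toaster oven: 1.22 kW × 12 h = 14.64 kWh
washing machine: Runtime = 2 h/day × 14 days = 28 h
washing machine: 1.21 kW × 28 h = 33.88 kWh
Total energy = 68.02 kWh
Cost = 68.02 × $0.07 = $4.76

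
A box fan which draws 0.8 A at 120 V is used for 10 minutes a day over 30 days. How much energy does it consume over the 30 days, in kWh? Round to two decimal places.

Power = 0.8 A × 120 V = 96 W = 0.096 kW
Runtime = 10 min × 30 = 300 min = 5 h
Energy = 0.096 kW × 5 h = 0.48 kWh

0.48 kWh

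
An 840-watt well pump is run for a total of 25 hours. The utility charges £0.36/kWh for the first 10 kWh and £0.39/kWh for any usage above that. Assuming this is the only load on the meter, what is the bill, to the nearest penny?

Energy = 0.84 kW × 25 h = 21 kWh
Tier 1 (0–10 kWh): 10 × £0.36 = £3.6
Above 10 kWh: 11 × £0.39 = £4.29
Bill = £7.89

£7.89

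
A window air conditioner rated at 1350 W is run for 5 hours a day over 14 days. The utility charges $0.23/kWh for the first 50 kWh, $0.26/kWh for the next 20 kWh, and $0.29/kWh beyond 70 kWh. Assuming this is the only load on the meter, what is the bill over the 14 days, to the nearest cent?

$23.81

Runtime = 5 h/day × 14 days = 70 h
Energy = 1.35 kW × 70 h = 94.5 kWh
Tier 1 (0–50 kWh): 50 × $0.23 = $11.5
Tier 2 (50–70 kWh): 20 × $0.26 = $5.2
Above 70 kWh: 24.5 × $0.29 = $7.105
Bill = $23.81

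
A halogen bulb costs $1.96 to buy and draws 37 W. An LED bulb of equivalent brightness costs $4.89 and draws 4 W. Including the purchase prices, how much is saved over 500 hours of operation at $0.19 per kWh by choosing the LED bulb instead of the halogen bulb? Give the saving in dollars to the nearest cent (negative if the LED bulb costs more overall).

$0.21

halogen bulb: $1.96 + (37/1000) kW × 500 h × $0.19 = $1.96 + $3.515 = $5.475
LED bulb: $4.89 + (4/1000) kW × 500 h × $0.19 = $4.89 + $0.38 = $5.27
Saving = $5.475 − $5.27 = $0.205 → $0.21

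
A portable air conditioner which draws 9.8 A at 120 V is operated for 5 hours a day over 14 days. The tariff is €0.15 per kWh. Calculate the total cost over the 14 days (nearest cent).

€12.35

Power = 9.8 A × 120 V = 1176 W = 1.176 kW
Runtime = 5 h/day × 14 days = 70 h
Energy = 1.176 kW × 70 h = 82.32 kWh
Cost = 82.32 kWh × €0.15/kWh = €12.35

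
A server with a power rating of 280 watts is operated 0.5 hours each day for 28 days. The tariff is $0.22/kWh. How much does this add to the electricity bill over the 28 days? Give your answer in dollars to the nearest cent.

$0.86

Runtime = 0.5 h/day × 28 days = 14 h
Energy = 0.28 kW × 14 h = 3.92 kWh
Cost = 3.92 kWh × $0.22/kWh = $0.86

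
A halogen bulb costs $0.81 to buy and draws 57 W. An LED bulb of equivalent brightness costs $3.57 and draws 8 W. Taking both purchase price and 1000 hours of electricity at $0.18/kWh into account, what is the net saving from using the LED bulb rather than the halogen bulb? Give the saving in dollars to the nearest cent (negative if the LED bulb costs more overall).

$6.06

halogen bulb: $0.81 + (57/1000) kW × 1000 h × $0.18 = $0.81 + $10.26 = $11.07
LED bulb: $3.57 + (8/1000) kW × 1000 h × $0.18 = $3.57 + $1.44 = $5.01
Saving = $11.07 − $5.01 = $6.06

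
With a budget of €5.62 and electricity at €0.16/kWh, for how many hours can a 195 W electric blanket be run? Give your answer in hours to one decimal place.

180.1 h

Energy available = €5.62 ÷ €0.16/kWh = 35.125 kWh
Hours = 35.125 kWh ÷ 0.195 kW = 180.1 h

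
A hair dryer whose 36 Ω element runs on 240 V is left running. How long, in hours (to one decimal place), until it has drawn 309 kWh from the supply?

Power = V²/R = 240²/36 = 1600 W = 1.6 kW
Hours = 309 kWh ÷ 1.6 kW = 193.1 h

193.1 h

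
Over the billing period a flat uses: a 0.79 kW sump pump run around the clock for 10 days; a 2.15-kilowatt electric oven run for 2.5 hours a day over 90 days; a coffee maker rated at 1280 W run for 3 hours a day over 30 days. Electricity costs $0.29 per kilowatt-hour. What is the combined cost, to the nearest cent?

$228.68

sump pump: Runtime = 24 h × 10 = 240 h
sump pump: 0.79 kW × 240 h = 189.6 kWh
electric oven: Runtime = 2.5 h/day × 90 days = 225 h
electric oven: 2.15 kW × 225 h = 483.75 kWh
coffee maker: Runtime = 3 h/day × 30 days = 90 h
coffee maker: 1.28 kW × 90 h = 115.2 kWh
Total energy = 788.55 kWh
Cost = 788.55 × $0.29 = $228.68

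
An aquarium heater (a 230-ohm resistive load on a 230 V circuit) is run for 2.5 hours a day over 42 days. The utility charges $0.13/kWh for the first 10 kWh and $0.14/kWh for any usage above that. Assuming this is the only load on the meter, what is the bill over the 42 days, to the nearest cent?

$3.28

Power = V²/R = 230²/230 = 230 W = 0.23 kW
Runtime = 2.5 h/day × 42 days = 105 h
Energy = 0.23 kW × 105 h = 24.15 kWh
Tier 1 (0–10 kWh): 10 × $0.13 = $1.3
Above 10 kWh: 14.15 × $0.14 = $1.981
Bill = $3.28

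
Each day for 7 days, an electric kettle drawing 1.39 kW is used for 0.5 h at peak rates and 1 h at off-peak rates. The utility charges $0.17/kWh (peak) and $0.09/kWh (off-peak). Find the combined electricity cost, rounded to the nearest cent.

$1.70

Peak energy = 1.39 kW × 0.5 h × 7 = 4.865 kWh
Off-peak energy = 1.39 kW × 1 h × 7 = 9.73 kWh
Cost = 4.865 × $0.17 + 9.73 × $0.09 = $0.82705 + $0.8757 = $1.70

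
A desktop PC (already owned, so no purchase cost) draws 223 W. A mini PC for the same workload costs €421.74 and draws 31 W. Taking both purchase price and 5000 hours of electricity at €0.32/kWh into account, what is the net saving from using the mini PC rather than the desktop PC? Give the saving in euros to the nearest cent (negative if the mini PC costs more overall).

desktop PC: €0.00 + (223/1000) kW × 5000 h × €0.32 = €0.00 + €356.8 = €356.8
mini PC: €421.74 + (31/1000) kW × 5000 h × €0.32 = €421.74 + €49.6 = €471.34
Saving = €356.8 − €471.34 = −€114.54

-€114.54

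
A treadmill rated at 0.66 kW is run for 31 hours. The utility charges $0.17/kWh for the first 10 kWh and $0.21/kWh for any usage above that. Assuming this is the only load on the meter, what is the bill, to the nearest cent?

Energy = 0.66 kW × 31 h = 20.46 kWh
Tier 1 (0–10 kWh): 10 × $0.17 = $1.7
Above 10 kWh: 10.46 × $0.21 = $2.1966
Bill = $3.90

$3.90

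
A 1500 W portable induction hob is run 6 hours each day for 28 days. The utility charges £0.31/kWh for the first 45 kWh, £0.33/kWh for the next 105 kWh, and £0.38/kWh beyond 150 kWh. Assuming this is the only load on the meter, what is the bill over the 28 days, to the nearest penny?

£87.36

Runtime = 6 h/day × 28 days = 168 h
Energy = 1.5 kW × 168 h = 252 kWh
Tier 1 (0–45 kWh): 45 × £0.31 = £13.95
Tier 2 (45–150 kWh): 105 × £0.33 = £34.65
Above 150 kWh: 102 × £0.38 = £38.76
Bill = £87.36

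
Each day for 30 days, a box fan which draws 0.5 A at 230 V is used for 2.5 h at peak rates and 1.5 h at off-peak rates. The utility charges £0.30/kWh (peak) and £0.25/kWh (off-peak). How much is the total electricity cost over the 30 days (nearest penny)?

£3.88

Power = 0.5 A × 230 V = 115 W = 0.115 kW
Peak energy = 0.115 kW × 2.5 h × 30 = 8.625 kWh
Off-peak energy = 0.115 kW × 1.5 h × 30 = 5.175 kWh
Cost = 8.625 × £0.30 + 5.175 × £0.25 = £2.5875 + £1.29375 = £3.88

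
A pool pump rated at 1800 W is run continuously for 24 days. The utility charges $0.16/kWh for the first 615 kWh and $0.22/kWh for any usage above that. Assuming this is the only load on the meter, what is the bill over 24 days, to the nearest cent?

$191.20

Runtime = 24 h × 24 = 576 h
Energy = 1.8 kW × 576 h = 1036.8 kWh
Tier 1 (0–615 kWh): 615 × $0.16 = $98.4
Above 615 kWh: 421.8 × $0.22 = $92.796
Bill = $191.20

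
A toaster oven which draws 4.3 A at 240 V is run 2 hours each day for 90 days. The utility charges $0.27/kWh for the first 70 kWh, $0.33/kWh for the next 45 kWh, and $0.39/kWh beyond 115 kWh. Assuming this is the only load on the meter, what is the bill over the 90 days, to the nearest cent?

Power = 4.3 A × 240 V = 1032 W = 1.032 kW
Runtime = 2 h/day × 90 days = 180 h
Energy = 1.032 kW × 180 h = 185.76 kWh
Tier 1 (0–70 kWh): 70 × $0.27 = $18.9
Tier 2 (70–115 kWh): 45 × $0.33 = $14.85
Above 115 kWh: 70.76 × $0.39 = $27.5964
Bill = $61.35

$61.35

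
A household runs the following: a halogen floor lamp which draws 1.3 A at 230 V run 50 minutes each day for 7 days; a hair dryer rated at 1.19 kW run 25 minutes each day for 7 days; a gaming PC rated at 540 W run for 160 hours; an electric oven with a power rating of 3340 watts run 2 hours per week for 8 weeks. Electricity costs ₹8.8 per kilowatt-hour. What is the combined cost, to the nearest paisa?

halogen floor lamp: Power = 1.3 A × 230 V = 299 W = 0.299 kW
halogen floor lamp: Runtime = 50 min × 7 = 350 min = 5.833333… h
halogen floor lamp: 0.299 kW × 5.833333… h = 1.744166… kWh
hair dryer: Runtime = 25 min × 7 = 175 min = 2.916666… h
hair dryer: 1.19 kW × 2.916666… h = 3.470833… kWh
gaming PC: 0.54 kW × 160 h = 86.4 kWh
electric oven: Runtime = 2 h/week × 8 weeks = 16 h
electric oven: 3.34 kW × 16 h = 53.44 kWh
Total energy = 145.055 kWh
Cost = 145.055 × ₹8.8 = ₹1276.48

₹1276.48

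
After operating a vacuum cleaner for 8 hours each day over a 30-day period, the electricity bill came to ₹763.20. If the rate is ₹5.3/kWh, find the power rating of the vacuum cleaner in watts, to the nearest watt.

600 W

Energy = ₹763.20 ÷ ₹5.3/kWh = 144 kWh
Runtime = 8 h/day × 30 days = 240 h
Power = 144 kWh ÷ 240 h = 0.6 kW = 600 W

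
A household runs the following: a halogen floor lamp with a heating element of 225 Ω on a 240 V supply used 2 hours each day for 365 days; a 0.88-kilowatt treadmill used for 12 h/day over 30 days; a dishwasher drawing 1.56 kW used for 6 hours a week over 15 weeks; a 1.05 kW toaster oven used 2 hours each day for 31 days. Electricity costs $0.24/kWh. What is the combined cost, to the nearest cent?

halogen floor lamp: Power = V²/R = 240²/225 = 256 W = 0.256 kW
halogen floor lamp: Runtime = 2 h/day × 365 days = 730 h
halogen floor lamp: 0.256 kW × 730 h = 186.88 kWh
treadmill: Runtime = 12 h/day × 30 days = 360 h
treadmill: 0.88 kW × 360 h = 316.8 kWh
dishwasher: Runtime = 6 h/week × 15 weeks = 90 h
dishwasher: 1.56 kW × 90 h = 140.4 kWh
toaster oven: Runtime = 2 h/day × 31 days = 62 h
toaster oven: 1.05 kW × 62 h = 65.1 kWh
Total energy = 709.18 kWh
Cost = 709.18 × $0.24 = $170.20

$170.20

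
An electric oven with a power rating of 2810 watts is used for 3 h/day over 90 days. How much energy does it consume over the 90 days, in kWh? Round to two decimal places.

758.70 kWh

Runtime = 3 h/day × 90 days = 270 h
Energy = 2.81 kW × 270 h = 758.7 kWh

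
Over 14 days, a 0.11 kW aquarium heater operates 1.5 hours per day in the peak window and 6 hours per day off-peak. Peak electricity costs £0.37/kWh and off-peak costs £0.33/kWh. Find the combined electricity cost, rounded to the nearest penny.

Peak energy = 0.11 kW × 1.5 h × 14 = 2.31 kWh
Off-peak energy = 0.11 kW × 6 h × 14 = 9.24 kWh
Cost = 2.31 × £0.37 + 9.24 × £0.33 = £0.8547 + £3.0492 = £3.90

£3.90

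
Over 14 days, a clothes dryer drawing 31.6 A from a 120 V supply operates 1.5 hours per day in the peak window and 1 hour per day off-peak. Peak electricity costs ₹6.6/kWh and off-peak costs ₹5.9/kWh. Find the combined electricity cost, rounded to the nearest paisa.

₹838.79

Power = 31.6 A × 120 V = 3792 W = 3.792 kW
Peak energy = 3.792 kW × 1.5 h × 14 = 79.632 kWh
Off-peak energy = 3.792 kW × 1 h × 14 = 53.088 kWh
Cost = 79.632 × ₹6.6 + 53.088 × ₹5.9 = ₹525.5712 + ₹313.2192 = ₹838.79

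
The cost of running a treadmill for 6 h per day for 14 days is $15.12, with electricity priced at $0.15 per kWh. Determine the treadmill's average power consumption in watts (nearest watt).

1200 W

Energy = $15.12 ÷ $0.15/kWh = 100.8 kWh
Runtime = 6 h/day × 14 days = 84 h
Power = 100.8 kWh ÷ 84 h = 1.2 kW = 1200 W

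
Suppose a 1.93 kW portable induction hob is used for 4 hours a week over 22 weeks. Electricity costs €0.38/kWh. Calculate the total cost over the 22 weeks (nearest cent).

€64.54

Runtime = 4 h/week × 22 weeks = 88 h
Energy = 1.93 kW × 88 h = 169.84 kWh
Cost = 169.84 kWh × €0.38/kWh = €64.54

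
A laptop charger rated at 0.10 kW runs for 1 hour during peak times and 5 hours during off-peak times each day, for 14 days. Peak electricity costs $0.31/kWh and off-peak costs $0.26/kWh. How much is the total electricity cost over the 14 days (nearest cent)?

Peak energy = 0.1 kW × 1 h × 14 = 1.4 kWh
Off-peak energy = 0.1 kW × 5 h × 14 = 7 kWh
Cost = 1.4 × $0.31 + 7 × $0.26 = $0.434 + $1.82 = $2.25

$2.25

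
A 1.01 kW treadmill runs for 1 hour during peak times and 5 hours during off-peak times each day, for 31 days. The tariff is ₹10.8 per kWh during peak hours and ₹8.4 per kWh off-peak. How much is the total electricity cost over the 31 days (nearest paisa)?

Peak energy = 1.01 kW × 1 h × 31 = 31.31 kWh
Off-peak energy = 1.01 kW × 5 h × 31 = 156.55 kWh
Cost = 31.31 × ₹10.8 + 156.55 × ₹8.4 = ₹338.148 + ₹1315.02 = ₹1653.17

₹1653.17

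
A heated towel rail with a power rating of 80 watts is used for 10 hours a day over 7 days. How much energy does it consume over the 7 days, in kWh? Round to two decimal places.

Runtime = 10 h/day × 7 days = 70 h
Energy = 0.08 kW × 70 h = 5.6 kWh

5.60 kWh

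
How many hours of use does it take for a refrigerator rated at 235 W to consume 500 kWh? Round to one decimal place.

Hours = 500 kWh ÷ 0.235 kW = 2127.7 h

2127.7 h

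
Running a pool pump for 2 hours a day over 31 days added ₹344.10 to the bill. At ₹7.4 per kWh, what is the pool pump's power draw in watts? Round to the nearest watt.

750 W

Energy = ₹344.10 ÷ ₹7.4/kWh = 46.5 kWh
Runtime = 2 h/day × 31 days = 62 h
Power = 46.5 kWh ÷ 62 h = 0.75 kW = 750 W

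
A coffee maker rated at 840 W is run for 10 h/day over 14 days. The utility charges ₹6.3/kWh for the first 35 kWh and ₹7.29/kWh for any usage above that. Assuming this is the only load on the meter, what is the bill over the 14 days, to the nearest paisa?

Runtime = 10 h/day × 14 days = 140 h
Energy = 0.84 kW × 140 h = 117.6 kWh
Tier 1 (0–35 kWh): 35 × ₹6.3 = ₹220.5
Above 35 kWh: 82.6 × ₹7.29 = ₹602.154
Bill = ₹822.65

₹822.65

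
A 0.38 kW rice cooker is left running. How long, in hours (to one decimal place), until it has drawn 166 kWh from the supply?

436.8 h

Hours = 166 kWh ÷ 0.38 kW = 436.8 h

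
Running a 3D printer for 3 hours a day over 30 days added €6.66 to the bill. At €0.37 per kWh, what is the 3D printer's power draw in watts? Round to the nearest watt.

200 W

Energy = €6.66 ÷ €0.37/kWh = 18 kWh
Runtime = 3 h/day × 30 days = 90 h
Power = 18 kWh ÷ 90 h = 0.2 kW = 200 W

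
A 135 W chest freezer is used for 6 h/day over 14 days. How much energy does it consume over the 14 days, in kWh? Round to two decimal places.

Runtime = 6 h/day × 14 days = 84 h
Energy = 0.135 kW × 84 h = 11.34 kWh

11.34 kWh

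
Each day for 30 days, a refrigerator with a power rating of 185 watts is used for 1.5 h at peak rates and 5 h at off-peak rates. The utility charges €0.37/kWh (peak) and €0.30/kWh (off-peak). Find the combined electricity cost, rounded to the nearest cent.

Peak energy = 0.185 kW × 1.5 h × 30 = 8.325 kWh
Off-peak energy = 0.185 kW × 5 h × 30 = 27.75 kWh
Cost = 8.325 × €0.37 + 27.75 × €0.30 = €3.08025 + €8.325 = €11.41

€11.41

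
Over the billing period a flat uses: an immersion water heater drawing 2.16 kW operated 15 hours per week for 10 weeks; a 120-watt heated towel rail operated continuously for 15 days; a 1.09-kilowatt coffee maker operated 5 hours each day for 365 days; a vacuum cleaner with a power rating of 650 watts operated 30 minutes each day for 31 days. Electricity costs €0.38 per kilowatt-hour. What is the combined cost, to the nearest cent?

immersion water heater: Runtime = 15 h/week × 10 weeks = 150 h
immersion water heater: 2.16 kW × 150 h = 324 kWh
heated towel rail: Runtime = 24 h × 15 = 360 h
heated towel rail: 0.12 kW × 360 h = 43.2 kWh
coffee maker: Runtime = 5 h/day × 365 days = 1825 h
coffee maker: 1.09 kW × 1825 h = 1989.25 kWh
vacuum cleaner: Runtime = 30 min × 31 = 930 min = 15.5 h
vacuum cleaner: 0.65 kW × 15.5 h = 10.075 kWh
Total energy = 2366.525 kWh
Cost = 2366.525 × €0.38 = €899.28

€899.28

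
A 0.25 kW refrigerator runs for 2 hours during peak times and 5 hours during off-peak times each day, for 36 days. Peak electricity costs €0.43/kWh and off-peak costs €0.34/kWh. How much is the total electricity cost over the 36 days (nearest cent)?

€23.04

Peak energy = 0.25 kW × 2 h × 36 = 18 kWh
Off-peak energy = 0.25 kW × 5 h × 36 = 45 kWh
Cost = 18 × €0.43 + 45 × €0.34 = €7.74 + €15.3 = €23.04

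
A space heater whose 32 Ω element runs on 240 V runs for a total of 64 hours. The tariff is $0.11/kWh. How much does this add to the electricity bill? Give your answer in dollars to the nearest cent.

$12.67

Power = V²/R = 240²/32 = 1800 W = 1.8 kW
Energy = 1.8 kW × 64 h = 115.2 kWh
Cost = 115.2 kWh × $0.11/kWh = $12.67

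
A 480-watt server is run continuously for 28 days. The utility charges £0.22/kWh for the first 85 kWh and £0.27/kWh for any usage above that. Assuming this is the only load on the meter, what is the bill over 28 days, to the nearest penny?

£82.84

Runtime = 24 h × 28 = 672 h
Energy = 0.48 kW × 672 h = 322.56 kWh
Tier 1 (0–85 kWh): 85 × £0.22 = £18.7
Above 85 kWh: 237.56 × £0.27 = £64.1412
Bill = £82.84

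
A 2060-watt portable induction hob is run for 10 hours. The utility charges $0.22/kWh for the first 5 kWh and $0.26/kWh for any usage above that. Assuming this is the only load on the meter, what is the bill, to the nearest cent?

Energy = 2.06 kW × 10 h = 20.6 kWh
Tier 1 (0–5 kWh): 5 × $0.22 = $1.1
Above 5 kWh: 15.6 × $0.26 = $4.056
Bill = $5.16

$5.16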